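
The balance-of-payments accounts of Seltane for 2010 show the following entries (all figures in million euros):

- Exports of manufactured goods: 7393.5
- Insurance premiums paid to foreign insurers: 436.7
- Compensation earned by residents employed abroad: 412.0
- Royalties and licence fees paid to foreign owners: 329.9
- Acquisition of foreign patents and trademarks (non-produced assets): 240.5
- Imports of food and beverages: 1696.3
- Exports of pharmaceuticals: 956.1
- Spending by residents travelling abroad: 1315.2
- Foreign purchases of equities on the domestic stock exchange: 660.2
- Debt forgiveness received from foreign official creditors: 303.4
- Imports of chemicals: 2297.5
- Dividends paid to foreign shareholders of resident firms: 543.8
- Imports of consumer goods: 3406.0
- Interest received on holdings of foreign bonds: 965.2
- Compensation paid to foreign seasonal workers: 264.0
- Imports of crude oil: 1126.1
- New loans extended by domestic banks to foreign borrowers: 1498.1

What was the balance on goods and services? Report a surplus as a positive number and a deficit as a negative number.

Goods: -1696.3 - 3406.0 - 1126.1 - 2297.5 + 956.1 + 7393.5 = -176.3
Services: -1315.2 - 329.9 - 436.7 = -2081.8
Trade balance = -176.3 + (-2081.8) = -2258.1
(Excluded from the trade balance — primary income: compensation earned by residents employed abroad 412.0, dividends paid to foreign shareholders of resident firms 543.8, interest received on holdings of foreign bonds 965.2, compensation paid to foreign seasonal workers 264.0; capital account: acquisition of foreign patents and trademarks (non-produced assets) 240.5, debt forgiveness received from foreign official creditors 303.4; financial account: foreign purchases of equities on the domestic stock exchange 660.2, new loans extended by domestic banks to foreign borrowers 1498.1.)

-2258.1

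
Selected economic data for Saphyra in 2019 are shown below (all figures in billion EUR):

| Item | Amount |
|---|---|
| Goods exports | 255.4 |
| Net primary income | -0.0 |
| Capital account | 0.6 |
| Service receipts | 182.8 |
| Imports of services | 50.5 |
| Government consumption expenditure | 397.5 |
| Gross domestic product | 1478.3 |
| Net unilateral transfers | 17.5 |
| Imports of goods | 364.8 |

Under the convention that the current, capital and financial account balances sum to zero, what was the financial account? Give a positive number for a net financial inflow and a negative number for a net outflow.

-41.0

Goods balance = 255.4 - 364.8 = -109.4
Services balance = 182.8 - 50.5 = 132.3
Trade balance (goods + services) = -109.4 + 132.3 = 22.9
Net primary income = -0.0
Net secondary income = 17.5
Current account = 22.9 + -0.0 + 17.5 = 40.4
Financial account = -(40.4 + 0.6) = -41.0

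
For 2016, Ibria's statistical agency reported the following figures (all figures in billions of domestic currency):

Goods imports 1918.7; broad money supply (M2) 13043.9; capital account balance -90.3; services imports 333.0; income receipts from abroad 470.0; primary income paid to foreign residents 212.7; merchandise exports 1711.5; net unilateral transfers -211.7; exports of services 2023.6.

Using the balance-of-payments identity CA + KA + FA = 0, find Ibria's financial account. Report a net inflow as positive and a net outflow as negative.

Goods balance = 1711.5 - 1918.7 = -207.2
Services balance = 2023.6 - 333.0 = 1690.6
Trade balance (goods + services) = -207.2 + 1690.6 = 1483.4
Net primary income = 470.0 - 212.7 = 257.3
Net secondary income = -211.7
Current account = 1483.4 + 257.3 + (-211.7) = 1529.0
Financial account = -(1529.0 + (-90.3)) = -1438.7

-1438.7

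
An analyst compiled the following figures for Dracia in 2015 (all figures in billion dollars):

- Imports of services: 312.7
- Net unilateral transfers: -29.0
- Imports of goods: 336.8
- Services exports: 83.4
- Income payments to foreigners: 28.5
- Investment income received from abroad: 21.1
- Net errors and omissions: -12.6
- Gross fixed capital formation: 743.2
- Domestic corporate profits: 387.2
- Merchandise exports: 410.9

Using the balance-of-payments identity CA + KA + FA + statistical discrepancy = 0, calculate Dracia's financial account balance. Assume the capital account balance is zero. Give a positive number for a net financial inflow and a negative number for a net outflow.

Goods balance = 410.9 - 336.8 = 74.1
Services balance = 83.4 - 312.7 = -229.3
Trade balance (goods + services) = 74.1 + (-229.3) = -155.2
Net primary income = 21.1 - 28.5 = -7.4
Net secondary income = -29.0
Current account = -155.2 + (-7.4) + (-29.0) = -191.6
Financial account = -(-191.6 + (-12.6)) = 204.2

204.2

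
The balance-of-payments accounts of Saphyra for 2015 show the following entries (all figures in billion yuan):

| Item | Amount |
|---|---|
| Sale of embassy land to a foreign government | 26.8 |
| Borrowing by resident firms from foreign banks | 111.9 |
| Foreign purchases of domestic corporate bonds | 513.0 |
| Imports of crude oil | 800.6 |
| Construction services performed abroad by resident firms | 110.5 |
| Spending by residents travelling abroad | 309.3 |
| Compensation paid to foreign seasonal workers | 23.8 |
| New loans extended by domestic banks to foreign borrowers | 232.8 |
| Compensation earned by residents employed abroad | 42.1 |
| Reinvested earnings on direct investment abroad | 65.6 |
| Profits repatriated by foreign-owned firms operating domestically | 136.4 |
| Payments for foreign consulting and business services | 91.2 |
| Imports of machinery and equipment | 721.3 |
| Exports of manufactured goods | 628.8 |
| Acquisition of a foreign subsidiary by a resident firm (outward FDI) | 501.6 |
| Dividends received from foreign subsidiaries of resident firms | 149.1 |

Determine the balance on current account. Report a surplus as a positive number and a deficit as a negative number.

Goods: 628.8 - 800.6 - 721.3 = -893.1
Services: 110.5 - 309.3 - 91.2 = -290.0
Primary income: -136.4 - 23.8 + 65.6 + 149.1 + 42.1 = 96.6
Current account = (-893.1) + (-290.0) + 96.6 = -1086.5
(Excluded from the current account — capital account: sale of embassy land to a foreign government 26.8; financial account: borrowing by resident firms from foreign banks 111.9, foreign purchases of domestic corporate bonds 513.0, new loans extended by domestic banks to foreign borrowers 232.8, acquisition of a foreign subsidiary by a resident firm (outward FDI) 501.6.)

-1086.5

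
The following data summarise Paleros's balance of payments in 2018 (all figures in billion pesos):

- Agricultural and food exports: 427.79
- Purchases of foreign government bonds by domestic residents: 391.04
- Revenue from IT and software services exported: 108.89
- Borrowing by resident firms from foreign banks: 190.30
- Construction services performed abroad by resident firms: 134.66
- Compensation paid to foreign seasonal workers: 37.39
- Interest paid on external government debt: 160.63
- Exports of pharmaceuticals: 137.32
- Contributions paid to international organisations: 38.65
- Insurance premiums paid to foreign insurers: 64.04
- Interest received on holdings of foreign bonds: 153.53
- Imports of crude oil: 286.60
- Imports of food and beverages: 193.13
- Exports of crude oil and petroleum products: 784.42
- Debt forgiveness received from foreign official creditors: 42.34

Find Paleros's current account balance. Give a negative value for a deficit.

966.17

Goods: 137.32 + 784.42 - 193.13 + 427.79 - 286.60 = 869.80
Services: 108.89 - 64.04 + 134.66 = 179.51
Primary income: -37.39 - 160.63 + 153.53 = -44.49
Secondary income: -38.65
Current account = 869.80 + 179.51 + (-44.49) + (-38.65) = 966.17
(Excluded from the current account — financial account: purchases of foreign government bonds by domestic residents 391.04, borrowing by resident firms from foreign banks 190.30; capital account: debt forgiveness received from foreign official creditors 42.34.)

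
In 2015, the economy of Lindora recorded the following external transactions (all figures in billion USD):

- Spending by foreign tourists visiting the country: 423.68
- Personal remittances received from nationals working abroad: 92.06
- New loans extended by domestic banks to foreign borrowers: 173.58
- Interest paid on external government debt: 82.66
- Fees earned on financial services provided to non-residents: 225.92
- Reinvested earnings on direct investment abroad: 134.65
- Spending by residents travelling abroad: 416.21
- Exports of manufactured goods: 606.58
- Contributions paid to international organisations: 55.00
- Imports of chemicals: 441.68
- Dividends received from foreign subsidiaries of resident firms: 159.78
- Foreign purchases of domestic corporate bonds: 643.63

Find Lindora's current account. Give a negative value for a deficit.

Goods: 606.58 - 441.68 = 164.90
Services: 225.92 - 416.21 + 423.68 = 233.39
Primary income: 159.78 + 134.65 - 82.66 = 211.77
Secondary income: -55.00 + 92.06 = 37.06
Current account = 164.90 + 233.39 + 211.77 + 37.06 = 647.12
(Excluded from the current account — financial account: new loans extended by domestic banks to foreign borrowers 173.58, foreign purchases of domestic corporate bonds 643.63.)

647.12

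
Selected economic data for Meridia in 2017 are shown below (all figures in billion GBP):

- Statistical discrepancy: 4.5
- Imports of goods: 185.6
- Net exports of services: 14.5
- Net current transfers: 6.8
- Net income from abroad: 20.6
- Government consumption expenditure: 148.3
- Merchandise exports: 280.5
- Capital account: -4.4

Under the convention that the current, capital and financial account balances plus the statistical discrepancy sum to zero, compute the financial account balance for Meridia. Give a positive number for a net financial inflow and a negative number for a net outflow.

-136.9

Goods balance = 280.5 - 185.6 = 94.9
Services balance = 14.5
Trade balance (goods + services) = 94.9 + 14.5 = 109.4
Net primary income = 20.6
Net secondary income = 6.8
Current account = 109.4 + 20.6 + 6.8 = 136.8
Financial account = -(136.8 + (-4.4) + 4.5) = -136.9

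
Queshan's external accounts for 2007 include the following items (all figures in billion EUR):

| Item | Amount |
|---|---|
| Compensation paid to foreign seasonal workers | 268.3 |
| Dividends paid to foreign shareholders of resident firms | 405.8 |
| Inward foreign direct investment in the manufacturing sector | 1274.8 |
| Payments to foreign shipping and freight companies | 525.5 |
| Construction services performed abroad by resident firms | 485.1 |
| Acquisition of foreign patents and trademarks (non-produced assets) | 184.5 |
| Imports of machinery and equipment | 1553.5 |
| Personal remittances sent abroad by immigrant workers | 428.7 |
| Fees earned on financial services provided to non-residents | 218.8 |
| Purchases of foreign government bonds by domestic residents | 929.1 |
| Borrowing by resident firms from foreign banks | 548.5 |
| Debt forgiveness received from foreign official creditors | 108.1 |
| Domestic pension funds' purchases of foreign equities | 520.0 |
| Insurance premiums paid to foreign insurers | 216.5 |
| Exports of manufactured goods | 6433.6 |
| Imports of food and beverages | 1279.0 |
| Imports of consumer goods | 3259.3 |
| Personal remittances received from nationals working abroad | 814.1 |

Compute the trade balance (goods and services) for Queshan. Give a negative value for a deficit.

Goods: 6433.6 - 3259.3 - 1279.0 - 1553.5 = 341.8
Services: 218.8 - 525.5 - 216.5 + 485.1 = -38.1
Trade balance = 341.8 + (-38.1) = 303.7
(Excluded from the trade balance — primary income: compensation paid to foreign seasonal workers 268.3, dividends paid to foreign shareholders of resident firms 405.8; financial account: inward foreign direct investment in the manufacturing sector 1274.8, purchases of foreign government bonds by domestic residents 929.1, borrowing by resident firms from foreign banks 548.5, domestic pension funds' purchases of foreign equities 520.0; capital account: acquisition of foreign patents and trademarks (non-produced assets) 184.5, debt forgiveness received from foreign official creditors 108.1; secondary income: personal remittances sent abroad by immigrant workers 428.7, personal remittances received from nationals working abroad 814.1.)

303.7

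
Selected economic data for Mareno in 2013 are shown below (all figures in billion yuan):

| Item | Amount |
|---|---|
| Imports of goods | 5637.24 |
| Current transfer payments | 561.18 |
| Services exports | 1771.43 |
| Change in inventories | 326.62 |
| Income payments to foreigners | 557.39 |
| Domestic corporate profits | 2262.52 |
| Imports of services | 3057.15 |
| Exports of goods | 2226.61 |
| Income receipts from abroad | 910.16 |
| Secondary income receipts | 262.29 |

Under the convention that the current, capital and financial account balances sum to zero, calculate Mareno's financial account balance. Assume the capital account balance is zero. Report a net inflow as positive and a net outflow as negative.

Goods balance = 2226.61 - 5637.24 = -3410.63
Services balance = 1771.43 - 3057.15 = -1285.72
Trade balance (goods + services) = -3410.63 + (-1285.72) = -4696.35
Net primary income = 910.16 - 557.39 = 352.77
Net secondary income = 262.29 - 561.18 = -298.89
Current account = -4696.35 + 352.77 + (-298.89) = -4642.47
Financial account = -(-4642.47) = 4642.47

4642.47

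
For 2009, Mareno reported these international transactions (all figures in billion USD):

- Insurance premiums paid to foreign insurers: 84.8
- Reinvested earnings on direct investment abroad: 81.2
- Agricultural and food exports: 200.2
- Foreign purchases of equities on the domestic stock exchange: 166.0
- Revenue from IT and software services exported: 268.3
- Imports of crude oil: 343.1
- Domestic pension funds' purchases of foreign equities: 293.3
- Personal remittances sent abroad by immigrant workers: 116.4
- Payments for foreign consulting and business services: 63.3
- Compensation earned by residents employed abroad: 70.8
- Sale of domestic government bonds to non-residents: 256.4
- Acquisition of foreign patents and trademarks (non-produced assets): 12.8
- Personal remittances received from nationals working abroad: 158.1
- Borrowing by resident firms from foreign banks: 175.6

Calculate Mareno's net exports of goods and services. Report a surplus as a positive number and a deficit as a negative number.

-22.7

Goods: -343.1 + 200.2 = -142.9
Services: -63.3 - 84.8 + 268.3 = 120.2
Trade balance = -142.9 + 120.2 = -22.7
(Excluded from the trade balance — primary income: reinvested earnings on direct investment abroad 81.2, compensation earned by residents employed abroad 70.8; financial account: foreign purchases of equities on the domestic stock exchange 166.0, domestic pension funds' purchases of foreign equities 293.3, sale of domestic government bonds to non-residents 256.4, borrowing by resident firms from foreign banks 175.6; secondary income: personal remittances sent abroad by immigrant workers 116.4, personal remittances received from nationals working abroad 158.1; capital account: acquisition of foreign patents and trademarks (non-produced assets) 12.8.)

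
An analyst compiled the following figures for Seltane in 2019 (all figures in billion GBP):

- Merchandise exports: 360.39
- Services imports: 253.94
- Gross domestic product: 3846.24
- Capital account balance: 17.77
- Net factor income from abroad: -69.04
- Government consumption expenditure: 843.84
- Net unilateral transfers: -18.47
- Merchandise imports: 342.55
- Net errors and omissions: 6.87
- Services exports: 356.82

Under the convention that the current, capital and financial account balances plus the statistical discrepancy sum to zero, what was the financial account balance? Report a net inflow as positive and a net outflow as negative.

-57.85

Goods balance = 360.39 - 342.55 = 17.84
Services balance = 356.82 - 253.94 = 102.88
Trade balance (goods + services) = 17.84 + 102.88 = 120.72
Net primary income = -69.04
Net secondary income = -18.47
Current account = 120.72 + (-69.04) + (-18.47) = 33.21
Financial account = -(33.21 + 17.77 + 6.87) = -57.85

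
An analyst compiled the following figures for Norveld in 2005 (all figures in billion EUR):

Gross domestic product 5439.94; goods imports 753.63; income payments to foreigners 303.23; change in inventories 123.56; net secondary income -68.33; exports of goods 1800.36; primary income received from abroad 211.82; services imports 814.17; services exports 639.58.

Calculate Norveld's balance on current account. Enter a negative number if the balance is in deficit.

712.40

Goods balance = 1800.36 - 753.63 = 1046.73
Services balance = 639.58 - 814.17 = -174.59
Trade balance (goods + services) = 1046.73 + (-174.59) = 872.14
Net primary income = 211.82 - 303.23 = -91.41
Net secondary income = -68.33
Current account = 872.14 + (-91.41) + (-68.33) = 712.40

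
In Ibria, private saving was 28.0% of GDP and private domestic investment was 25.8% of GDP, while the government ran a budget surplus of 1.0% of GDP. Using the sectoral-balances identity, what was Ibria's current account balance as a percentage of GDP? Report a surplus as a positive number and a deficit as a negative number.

By the sectoral-balances identity, CA = (S_private - I) + (T - G).
Private balance = 28.0 - 25.8 = 2.2
Government balance (T - G) = 1.0
CA = 2.2 + 1.0 = 3.2

3.2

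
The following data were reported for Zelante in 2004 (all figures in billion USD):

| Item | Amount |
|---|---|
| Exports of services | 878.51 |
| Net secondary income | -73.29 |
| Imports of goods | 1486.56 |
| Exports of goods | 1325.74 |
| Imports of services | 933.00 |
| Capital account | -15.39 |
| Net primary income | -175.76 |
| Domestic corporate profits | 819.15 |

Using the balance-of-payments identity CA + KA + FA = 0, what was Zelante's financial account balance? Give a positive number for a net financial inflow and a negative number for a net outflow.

Goods balance = 1325.74 - 1486.56 = -160.82
Services balance = 878.51 - 933.00 = -54.49
Trade balance (goods + services) = -160.82 + (-54.49) = -215.31
Net primary income = -175.76
Net secondary income = -73.29
Current account = -215.31 + (-175.76) + (-73.29) = -464.36
Financial account = -(-464.36 + (-15.39)) = 479.75

479.75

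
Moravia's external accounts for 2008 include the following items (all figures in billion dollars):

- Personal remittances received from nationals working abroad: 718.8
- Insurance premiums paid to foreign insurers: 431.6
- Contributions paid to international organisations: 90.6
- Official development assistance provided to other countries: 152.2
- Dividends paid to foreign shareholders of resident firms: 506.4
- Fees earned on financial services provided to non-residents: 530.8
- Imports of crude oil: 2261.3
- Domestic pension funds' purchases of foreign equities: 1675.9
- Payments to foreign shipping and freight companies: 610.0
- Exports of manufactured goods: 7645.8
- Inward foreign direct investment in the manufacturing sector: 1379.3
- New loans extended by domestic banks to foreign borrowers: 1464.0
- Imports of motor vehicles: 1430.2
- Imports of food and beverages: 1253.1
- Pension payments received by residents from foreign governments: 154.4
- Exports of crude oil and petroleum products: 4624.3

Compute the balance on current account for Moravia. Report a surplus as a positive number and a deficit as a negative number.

Goods: -1253.1 + 7645.8 - 2261.3 + 4624.3 - 1430.2 = 7325.5
Services: -610.0 + 530.8 - 431.6 = -510.8
Primary income: -506.4
Secondary income: -90.6 + 718.8 - 152.2 + 154.4 = 630.4
Current account = 7325.5 + (-510.8) + (-506.4) + 630.4 = 6938.7
(Excluded from the current account — financial account: domestic pension funds' purchases of foreign equities 1675.9, inward foreign direct investment in the manufacturing sector 1379.3, new loans extended by domestic banks to foreign borrowers 1464.0.)

6938.7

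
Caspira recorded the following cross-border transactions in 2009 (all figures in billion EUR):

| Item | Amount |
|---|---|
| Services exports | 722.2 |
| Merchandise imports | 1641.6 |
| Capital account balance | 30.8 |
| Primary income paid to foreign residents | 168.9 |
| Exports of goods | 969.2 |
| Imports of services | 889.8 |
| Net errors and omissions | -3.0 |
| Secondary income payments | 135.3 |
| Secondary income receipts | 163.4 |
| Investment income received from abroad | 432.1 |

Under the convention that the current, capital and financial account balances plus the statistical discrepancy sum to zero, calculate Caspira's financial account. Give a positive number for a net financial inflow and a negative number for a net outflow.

520.9

Goods balance = 969.2 - 1641.6 = -672.4
Services balance = 722.2 - 889.8 = -167.6
Trade balance (goods + services) = -672.4 + (-167.6) = -840.0
Net primary income = 432.1 - 168.9 = 263.2
Net secondary income = 163.4 - 135.3 = 28.1
Current account = -840.0 + 263.2 + 28.1 = -548.7
Financial account = -(-548.7 + 30.8 + (-3.0)) = 520.9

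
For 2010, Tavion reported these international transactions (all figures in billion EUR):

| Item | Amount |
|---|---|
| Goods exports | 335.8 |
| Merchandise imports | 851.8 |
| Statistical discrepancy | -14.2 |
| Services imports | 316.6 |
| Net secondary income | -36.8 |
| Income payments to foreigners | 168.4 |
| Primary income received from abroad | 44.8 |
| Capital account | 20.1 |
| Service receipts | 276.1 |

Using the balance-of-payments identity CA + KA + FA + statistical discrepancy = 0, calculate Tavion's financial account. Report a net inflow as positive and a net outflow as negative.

711.0

Goods balance = 335.8 - 851.8 = -516.0
Services balance = 276.1 - 316.6 = -40.5
Trade balance (goods + services) = -516.0 + (-40.5) = -556.5
Net primary income = 44.8 - 168.4 = -123.6
Net secondary income = -36.8
Current account = -556.5 + (-123.6) + (-36.8) = -716.9
Financial account = -(-716.9 + 20.1 + (-14.2)) = 711.0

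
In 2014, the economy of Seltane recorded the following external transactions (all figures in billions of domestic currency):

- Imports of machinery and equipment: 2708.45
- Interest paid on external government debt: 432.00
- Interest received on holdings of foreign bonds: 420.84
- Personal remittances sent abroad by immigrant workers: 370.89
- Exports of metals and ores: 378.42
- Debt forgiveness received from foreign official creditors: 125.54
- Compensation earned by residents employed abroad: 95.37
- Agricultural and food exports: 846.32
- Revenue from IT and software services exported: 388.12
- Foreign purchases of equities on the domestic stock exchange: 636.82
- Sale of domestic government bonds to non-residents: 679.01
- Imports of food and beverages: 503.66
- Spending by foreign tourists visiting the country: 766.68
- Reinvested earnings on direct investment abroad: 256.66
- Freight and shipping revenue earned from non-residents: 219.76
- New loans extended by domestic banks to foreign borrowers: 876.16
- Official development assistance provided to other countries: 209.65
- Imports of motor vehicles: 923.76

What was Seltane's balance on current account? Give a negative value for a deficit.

-1776.24

Goods: -923.76 - 2708.45 - 503.66 + 846.32 + 378.42 = -2911.13
Services: 219.76 + 766.68 + 388.12 = 1374.56
Primary income: 420.84 + 95.37 - 432.00 + 256.66 = 340.87
Secondary income: -370.89 - 209.65 = -580.54
Current account = (-2911.13) + 1374.56 + 340.87 + (-580.54) = -1776.24
(Excluded from the current account — capital account: debt forgiveness received from foreign official creditors 125.54; financial account: foreign purchases of equities on the domestic stock exchange 636.82, sale of domestic government bonds to non-residents 679.01, new loans extended by domestic banks to foreign borrowers 876.16.)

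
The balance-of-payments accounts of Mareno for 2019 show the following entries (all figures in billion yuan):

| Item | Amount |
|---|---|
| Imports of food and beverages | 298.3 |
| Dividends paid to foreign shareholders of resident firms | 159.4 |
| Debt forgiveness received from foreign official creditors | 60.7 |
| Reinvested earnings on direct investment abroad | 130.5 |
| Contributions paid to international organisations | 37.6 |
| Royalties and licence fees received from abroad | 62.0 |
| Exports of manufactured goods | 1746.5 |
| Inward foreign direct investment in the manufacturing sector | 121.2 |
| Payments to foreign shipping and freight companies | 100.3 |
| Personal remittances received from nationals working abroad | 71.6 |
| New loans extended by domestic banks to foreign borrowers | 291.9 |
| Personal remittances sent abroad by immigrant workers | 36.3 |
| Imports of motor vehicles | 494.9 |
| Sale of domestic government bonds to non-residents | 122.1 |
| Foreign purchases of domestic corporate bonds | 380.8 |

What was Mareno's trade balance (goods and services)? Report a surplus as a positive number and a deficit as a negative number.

915.0

Goods: -298.3 + 1746.5 - 494.9 = 953.3
Services: -100.3 + 62.0 = -38.3
Trade balance = 953.3 + (-38.3) = 915.0
(Excluded from the trade balance — primary income: dividends paid to foreign shareholders of resident firms 159.4, reinvested earnings on direct investment abroad 130.5; capital account: debt forgiveness received from foreign official creditors 60.7; secondary income: contributions paid to international organisations 37.6, personal remittances received from nationals working abroad 71.6, personal remittances sent abroad by immigrant workers 36.3; financial account: inward foreign direct investment in the manufacturing sector 121.2, new loans extended by domestic banks to foreign borrowers 291.9, sale of domestic government bonds to non-residents 122.1, foreign purchases of domestic corporate bonds 380.8.)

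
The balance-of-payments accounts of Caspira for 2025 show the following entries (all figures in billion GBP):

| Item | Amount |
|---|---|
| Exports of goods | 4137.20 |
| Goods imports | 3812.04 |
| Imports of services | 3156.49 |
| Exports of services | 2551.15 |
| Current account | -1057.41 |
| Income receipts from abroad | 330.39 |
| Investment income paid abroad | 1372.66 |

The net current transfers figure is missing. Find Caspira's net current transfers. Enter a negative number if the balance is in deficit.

265.04

Current account = goods balance + services balance + net primary income + net secondary income
Sum of the known components = -1322.45
Net current transfers = CA - (known components) = -1057.41 - (-1322.45) = 265.04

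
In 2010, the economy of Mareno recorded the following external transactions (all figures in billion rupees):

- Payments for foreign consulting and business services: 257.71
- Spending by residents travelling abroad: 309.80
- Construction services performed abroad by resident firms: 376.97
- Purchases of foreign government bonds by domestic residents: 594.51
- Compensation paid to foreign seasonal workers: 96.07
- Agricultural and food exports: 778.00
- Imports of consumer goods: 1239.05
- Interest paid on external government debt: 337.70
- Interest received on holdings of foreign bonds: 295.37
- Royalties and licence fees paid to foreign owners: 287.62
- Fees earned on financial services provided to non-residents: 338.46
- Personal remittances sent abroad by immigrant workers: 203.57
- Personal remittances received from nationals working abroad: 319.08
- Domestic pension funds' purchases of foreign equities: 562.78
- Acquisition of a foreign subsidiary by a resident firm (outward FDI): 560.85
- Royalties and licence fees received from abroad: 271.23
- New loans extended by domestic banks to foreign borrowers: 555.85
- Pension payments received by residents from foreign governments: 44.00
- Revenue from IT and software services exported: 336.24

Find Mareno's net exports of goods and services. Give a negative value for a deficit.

Goods: 778.00 - 1239.05 = -461.05
Services: 376.97 + 336.24 - 287.62 - 309.80 + 271.23 + 338.46 - 257.71 = 467.77
Trade balance = -461.05 + 467.77 = 6.72
(Excluded from the trade balance — financial account: purchases of foreign government bonds by domestic residents 594.51, domestic pension funds' purchases of foreign equities 562.78, acquisition of a foreign subsidiary by a resident firm (outward FDI) 560.85, new loans extended by domestic banks to foreign borrowers 555.85; primary income: compensation paid to foreign seasonal workers 96.07, interest paid on external government debt 337.70, interest received on holdings of foreign bonds 295.37; secondary income: personal remittances sent abroad by immigrant workers 203.57, personal remittances received from nationals working abroad 319.08, pension payments received by residents from foreign governments 44.00.)

6.72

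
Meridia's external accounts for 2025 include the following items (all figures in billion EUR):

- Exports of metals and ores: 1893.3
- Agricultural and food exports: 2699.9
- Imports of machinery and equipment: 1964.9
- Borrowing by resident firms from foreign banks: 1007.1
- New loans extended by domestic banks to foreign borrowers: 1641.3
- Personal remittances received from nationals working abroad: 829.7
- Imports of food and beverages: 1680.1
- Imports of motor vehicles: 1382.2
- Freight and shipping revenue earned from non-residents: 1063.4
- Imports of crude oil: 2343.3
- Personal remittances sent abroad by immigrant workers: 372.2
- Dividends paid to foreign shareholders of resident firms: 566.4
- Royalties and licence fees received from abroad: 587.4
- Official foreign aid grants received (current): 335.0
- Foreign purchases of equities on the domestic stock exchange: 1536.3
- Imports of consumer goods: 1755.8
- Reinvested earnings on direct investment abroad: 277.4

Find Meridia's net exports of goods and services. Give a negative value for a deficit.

-2882.3

Goods: 1893.3 - 1382.2 + 2699.9 - 1755.8 - 1680.1 - 2343.3 - 1964.9 = -4533.1
Services: 587.4 + 1063.4 = 1650.8
Trade balance = -4533.1 + 1650.8 = -2882.3
(Excluded from the trade balance — financial account: borrowing by resident firms from foreign banks 1007.1, new loans extended by domestic banks to foreign borrowers 1641.3, foreign purchases of equities on the domestic stock exchange 1536.3; secondary income: personal remittances received from nationals working abroad 829.7, personal remittances sent abroad by immigrant workers 372.2, official foreign aid grants received (current) 335.0; primary income: dividends paid to foreign shareholders of resident firms 566.4, reinvested earnings on direct investment abroad 277.4.)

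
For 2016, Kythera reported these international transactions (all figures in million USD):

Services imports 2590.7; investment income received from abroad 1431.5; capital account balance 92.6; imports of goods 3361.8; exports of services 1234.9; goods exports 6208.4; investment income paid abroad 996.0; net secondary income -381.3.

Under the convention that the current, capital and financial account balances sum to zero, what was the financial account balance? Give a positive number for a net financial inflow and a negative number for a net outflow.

Goods balance = 6208.4 - 3361.8 = 2846.6
Services balance = 1234.9 - 2590.7 = -1355.8
Trade balance (goods + services) = 2846.6 + (-1355.8) = 1490.8
Net primary income = 1431.5 - 996.0 = 435.5
Net secondary income = -381.3
Current account = 1490.8 + 435.5 + (-381.3) = 1545.0
Financial account = -(1545.0 + 92.6) = -1637.6

-1637.6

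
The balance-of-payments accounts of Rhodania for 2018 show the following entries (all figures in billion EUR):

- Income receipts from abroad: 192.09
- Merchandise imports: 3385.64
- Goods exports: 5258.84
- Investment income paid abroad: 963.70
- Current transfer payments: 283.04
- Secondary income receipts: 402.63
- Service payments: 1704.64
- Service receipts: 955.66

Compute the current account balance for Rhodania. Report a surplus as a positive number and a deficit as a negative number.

Goods balance = 5258.84 - 3385.64 = 1873.20
Services balance = 955.66 - 1704.64 = -748.98
Trade balance (goods + services) = 1873.20 + (-748.98) = 1124.22
Net primary income = 192.09 - 963.70 = -771.61
Net secondary income = 402.63 - 283.04 = 119.59
Current account = 1124.22 + (-771.61) + 119.59 = 472.20

472.20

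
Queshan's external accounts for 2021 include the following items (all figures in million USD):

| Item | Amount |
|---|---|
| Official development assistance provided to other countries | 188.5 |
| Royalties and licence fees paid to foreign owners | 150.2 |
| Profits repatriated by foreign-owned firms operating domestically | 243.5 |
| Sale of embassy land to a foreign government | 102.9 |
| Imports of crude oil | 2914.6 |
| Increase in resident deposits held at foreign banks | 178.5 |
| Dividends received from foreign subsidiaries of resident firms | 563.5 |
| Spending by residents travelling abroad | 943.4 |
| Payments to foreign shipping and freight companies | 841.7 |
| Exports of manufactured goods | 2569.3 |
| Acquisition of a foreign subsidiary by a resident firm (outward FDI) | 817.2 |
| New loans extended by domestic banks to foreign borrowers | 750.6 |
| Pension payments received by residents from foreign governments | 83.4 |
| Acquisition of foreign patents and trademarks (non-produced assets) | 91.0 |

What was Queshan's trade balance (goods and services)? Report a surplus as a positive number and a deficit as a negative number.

-2280.6

Goods: 2569.3 - 2914.6 = -345.3
Services: -943.4 - 841.7 - 150.2 = -1935.3
Trade balance = -345.3 + (-1935.3) = -2280.6
(Excluded from the trade balance — secondary income: official development assistance provided to other countries 188.5, pension payments received by residents from foreign governments 83.4; primary income: profits repatriated by foreign-owned firms operating domestically 243.5, dividends received from foreign subsidiaries of resident firms 563.5; capital account: sale of embassy land to a foreign government 102.9, acquisition of foreign patents and trademarks (non-produced assets) 91.0; financial account: increase in resident deposits held at foreign banks 178.5, acquisition of a foreign subsidiary by a resident firm (outward FDI) 817.2, new loans extended by domestic banks to foreign borrowers 750.6.)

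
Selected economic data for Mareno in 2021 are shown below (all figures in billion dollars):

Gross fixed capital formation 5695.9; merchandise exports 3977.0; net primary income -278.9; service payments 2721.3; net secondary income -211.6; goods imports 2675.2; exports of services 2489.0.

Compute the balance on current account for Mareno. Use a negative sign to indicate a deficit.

579.0

Goods balance = 3977.0 - 2675.2 = 1301.8
Services balance = 2489.0 - 2721.3 = -232.3
Trade balance (goods + services) = 1301.8 + (-232.3) = 1069.5
Net primary income = -278.9
Net secondary income = -211.6
Current account = 1069.5 + (-278.9) + (-211.6) = 579.0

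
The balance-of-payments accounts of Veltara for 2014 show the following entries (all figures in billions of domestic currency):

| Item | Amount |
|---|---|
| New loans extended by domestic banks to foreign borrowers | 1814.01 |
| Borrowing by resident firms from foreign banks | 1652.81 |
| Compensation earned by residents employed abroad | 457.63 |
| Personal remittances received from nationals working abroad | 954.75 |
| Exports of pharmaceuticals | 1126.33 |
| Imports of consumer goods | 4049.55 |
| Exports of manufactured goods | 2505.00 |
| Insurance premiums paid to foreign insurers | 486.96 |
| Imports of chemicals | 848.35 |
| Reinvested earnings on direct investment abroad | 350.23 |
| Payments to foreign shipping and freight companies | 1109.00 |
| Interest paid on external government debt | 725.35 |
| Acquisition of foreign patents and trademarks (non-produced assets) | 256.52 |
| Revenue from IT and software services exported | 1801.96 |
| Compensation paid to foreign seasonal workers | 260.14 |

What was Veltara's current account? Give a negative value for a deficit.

Goods: 2505.00 - 4049.55 + 1126.33 - 848.35 = -1266.57
Services: 1801.96 - 1109.00 - 486.96 = 206.00
Primary income: -260.14 + 350.23 - 725.35 + 457.63 = -177.63
Secondary income: 954.75
Current account = (-1266.57) + 206.00 + (-177.63) + 954.75 = -283.45
(Excluded from the current account — financial account: new loans extended by domestic banks to foreign borrowers 1814.01, borrowing by resident firms from foreign banks 1652.81; capital account: acquisition of foreign patents and trademarks (non-produced assets) 256.52.)

-283.45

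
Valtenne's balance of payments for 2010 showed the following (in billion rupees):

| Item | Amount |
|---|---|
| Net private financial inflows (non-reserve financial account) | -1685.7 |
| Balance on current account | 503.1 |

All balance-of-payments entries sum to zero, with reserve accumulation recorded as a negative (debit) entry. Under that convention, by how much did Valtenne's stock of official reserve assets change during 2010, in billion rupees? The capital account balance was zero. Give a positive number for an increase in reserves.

-1182.6

Official reserve transactions balance = -(503.1 + (-1685.7)) = 1182.6
An accumulation of reserves is recorded as a debit (negative entry), so the change in the stock of reserves is the negative of that balance.
Change in official reserves = -(1182.6) = -1182.6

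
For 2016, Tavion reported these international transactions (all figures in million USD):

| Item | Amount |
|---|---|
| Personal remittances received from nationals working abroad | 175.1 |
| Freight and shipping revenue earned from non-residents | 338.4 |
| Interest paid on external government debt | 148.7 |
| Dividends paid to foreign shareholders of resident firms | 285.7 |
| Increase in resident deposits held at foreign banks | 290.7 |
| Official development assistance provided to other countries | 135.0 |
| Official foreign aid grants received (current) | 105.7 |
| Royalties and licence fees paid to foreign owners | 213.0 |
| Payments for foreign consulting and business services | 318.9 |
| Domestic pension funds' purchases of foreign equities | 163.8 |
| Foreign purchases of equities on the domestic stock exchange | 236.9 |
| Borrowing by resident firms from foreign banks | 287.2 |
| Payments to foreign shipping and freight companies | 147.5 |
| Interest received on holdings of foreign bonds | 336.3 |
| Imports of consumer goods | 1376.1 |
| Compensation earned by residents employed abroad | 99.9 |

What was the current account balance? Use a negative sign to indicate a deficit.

-1569.5

Goods: -1376.1
Services: -213.0 + 338.4 - 147.5 - 318.9 = -341.0
Primary income: -285.7 + 336.3 + 99.9 - 148.7 = 1.8
Secondary income: 105.7 - 135.0 + 175.1 = 145.8
Current account = (-1376.1) + (-341.0) + 1.8 + 145.8 = -1569.5
(Excluded from the current account — financial account: increase in resident deposits held at foreign banks 290.7, domestic pension funds' purchases of foreign equities 163.8, foreign purchases of equities on the domestic stock exchange 236.9, borrowing by resident firms from foreign banks 287.2.)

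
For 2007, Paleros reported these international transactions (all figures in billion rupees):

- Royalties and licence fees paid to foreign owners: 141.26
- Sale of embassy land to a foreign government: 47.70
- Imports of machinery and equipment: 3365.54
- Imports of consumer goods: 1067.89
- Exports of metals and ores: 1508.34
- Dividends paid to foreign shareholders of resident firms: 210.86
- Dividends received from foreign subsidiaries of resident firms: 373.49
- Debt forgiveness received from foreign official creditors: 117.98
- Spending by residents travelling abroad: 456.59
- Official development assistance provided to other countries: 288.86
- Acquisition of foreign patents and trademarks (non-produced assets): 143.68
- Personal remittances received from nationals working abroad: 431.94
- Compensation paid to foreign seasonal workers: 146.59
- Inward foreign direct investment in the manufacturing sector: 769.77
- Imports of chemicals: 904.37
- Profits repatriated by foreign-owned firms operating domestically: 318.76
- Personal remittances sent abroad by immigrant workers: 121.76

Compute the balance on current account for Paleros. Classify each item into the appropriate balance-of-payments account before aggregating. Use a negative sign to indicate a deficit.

-4708.71

Goods: -1067.89 - 3365.54 - 904.37 + 1508.34 = -3829.46
Services: -141.26 - 456.59 = -597.85
Primary income: -210.86 - 146.59 + 373.49 - 318.76 = -302.72
Secondary income: -121.76 + 431.94 - 288.86 = 21.32
Current account = (-3829.46) + (-597.85) + (-302.72) + 21.32 = -4708.71
(Excluded from the current account — capital account: sale of embassy land to a foreign government 47.70, debt forgiveness received from foreign official creditors 117.98, acquisition of foreign patents and trademarks (non-produced assets) 143.68; financial account: inward foreign direct investment in the manufacturing sector 769.77.)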